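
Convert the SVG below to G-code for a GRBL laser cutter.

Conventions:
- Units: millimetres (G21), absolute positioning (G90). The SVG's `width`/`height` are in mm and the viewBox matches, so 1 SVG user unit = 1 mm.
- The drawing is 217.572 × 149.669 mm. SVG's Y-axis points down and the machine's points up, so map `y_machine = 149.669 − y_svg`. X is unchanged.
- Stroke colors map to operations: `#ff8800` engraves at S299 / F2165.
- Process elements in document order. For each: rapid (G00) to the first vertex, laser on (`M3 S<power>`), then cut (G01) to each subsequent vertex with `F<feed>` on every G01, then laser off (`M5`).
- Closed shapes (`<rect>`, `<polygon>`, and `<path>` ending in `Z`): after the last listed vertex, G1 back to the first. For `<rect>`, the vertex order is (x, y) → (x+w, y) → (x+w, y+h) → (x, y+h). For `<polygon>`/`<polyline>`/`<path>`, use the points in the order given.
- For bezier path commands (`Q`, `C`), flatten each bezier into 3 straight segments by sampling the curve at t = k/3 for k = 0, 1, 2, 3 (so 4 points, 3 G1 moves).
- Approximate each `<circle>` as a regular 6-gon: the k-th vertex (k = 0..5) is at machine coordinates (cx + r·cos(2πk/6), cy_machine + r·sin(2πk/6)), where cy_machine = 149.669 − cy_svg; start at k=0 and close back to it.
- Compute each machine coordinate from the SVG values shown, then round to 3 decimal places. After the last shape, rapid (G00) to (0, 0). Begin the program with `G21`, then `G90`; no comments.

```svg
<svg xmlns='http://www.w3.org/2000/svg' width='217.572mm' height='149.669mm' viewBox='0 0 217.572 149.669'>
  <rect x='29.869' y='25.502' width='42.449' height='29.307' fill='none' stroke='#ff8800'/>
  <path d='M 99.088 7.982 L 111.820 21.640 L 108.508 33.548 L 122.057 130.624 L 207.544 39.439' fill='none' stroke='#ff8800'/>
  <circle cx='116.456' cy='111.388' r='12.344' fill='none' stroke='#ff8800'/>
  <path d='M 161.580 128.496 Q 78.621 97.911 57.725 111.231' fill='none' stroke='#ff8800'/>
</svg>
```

G21
G90
G00 X29.869 Y124.167
M3 S299
G01 X72.318 Y124.167 F2165
G01 X72.318 Y94.860 F2165
G01 X29.869 Y94.860 F2165
G01 X29.869 Y124.167 F2165
M5
G00 X99.088 Y141.687
M3 S299
G01 X111.820 Y128.029 F2165
G01 X108.508 Y116.121 F2165
G01 X122.057 Y19.045 F2165
G01 X207.544 Y110.230 F2165
M5
G00 X128.800 Y38.281
M3 S299
G01 X122.628 Y48.971 F2165
G01 X110.284 Y48.971 F2165
G01 X104.112 Y38.281 F2165
G01 X110.284 Y27.591 F2165
G01 X122.628 Y27.591 F2165
G01 X128.800 Y38.281 F2165
M5
G00 X161.580 Y21.173
M3 S299
G01 X113.170 Y36.685 F2165
G01 X78.552 Y42.440 F2165
G01 X57.725 Y38.438 F2165
M5
G00 X0.000 Y0.000

1 u = 1 mm; y_m = 149.669 − y.

[1] `<rect>` rectangle, #ff8800→engrave S299 F2165: (29.869,124.167) → (72.318,124.167) → (72.318,94.860) → (29.869,94.860) → (29.869,124.167) (closed)

[2] `<path>` open polyline, #ff8800→engrave S299 F2165: (99.088,141.687) → (111.820,128.029) → (108.508,116.121) → (122.057,19.045) → (207.544,110.230)

[3] `<circle>` circle, #ff8800→engrave S299 F2165: (128.800,38.281) → (122.628,48.971) → (110.284,48.971) → (104.112,38.281) → (110.284,27.591) → (122.628,27.591) → (128.800,38.281) (closed)

[4] `<path>` quadratic bezier, #ff8800→engrave S299 F2165: (161.580,21.173) → (113.170,36.685) → (78.552,42.440) → (57.725,38.438)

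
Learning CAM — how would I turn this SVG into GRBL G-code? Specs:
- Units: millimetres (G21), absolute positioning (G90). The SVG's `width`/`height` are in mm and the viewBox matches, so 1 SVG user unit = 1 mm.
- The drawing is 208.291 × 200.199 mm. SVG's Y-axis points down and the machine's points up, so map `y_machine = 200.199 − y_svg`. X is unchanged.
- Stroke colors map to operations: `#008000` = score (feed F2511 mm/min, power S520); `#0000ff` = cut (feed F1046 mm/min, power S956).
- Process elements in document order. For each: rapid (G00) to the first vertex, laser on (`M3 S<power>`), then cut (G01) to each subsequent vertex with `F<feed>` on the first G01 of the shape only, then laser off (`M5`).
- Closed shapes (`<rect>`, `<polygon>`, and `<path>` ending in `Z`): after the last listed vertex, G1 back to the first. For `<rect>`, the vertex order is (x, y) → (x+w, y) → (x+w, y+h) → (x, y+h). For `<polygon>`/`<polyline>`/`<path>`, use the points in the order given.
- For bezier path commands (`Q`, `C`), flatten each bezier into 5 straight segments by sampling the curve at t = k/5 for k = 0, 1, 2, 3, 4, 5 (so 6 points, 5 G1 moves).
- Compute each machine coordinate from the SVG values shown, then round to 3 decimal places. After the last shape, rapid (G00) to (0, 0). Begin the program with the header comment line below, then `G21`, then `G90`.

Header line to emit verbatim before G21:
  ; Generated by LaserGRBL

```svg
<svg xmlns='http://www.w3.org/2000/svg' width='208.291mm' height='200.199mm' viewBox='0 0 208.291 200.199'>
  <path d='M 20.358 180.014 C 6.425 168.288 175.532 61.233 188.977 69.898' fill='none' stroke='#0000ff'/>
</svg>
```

; Generated by LaserGRBL
G21
G90
G00 X20.358 Y20.185
M3 S956
G01 X31.253 Y36.972 F1046
G01 X69.821 Y66.507
G01 X119.802 Y98.661
G01 X164.940 Y123.302
G01 X188.977 Y130.301
M5
G00 X0.000 Y0.000

1 u = 1 mm; y_m = 200.199 − y.

[1] `<path>` cubic bezier, #0000ff→cut S956 F1046: (20.358,20.185) → (31.253,36.972) → (69.821,66.507) → (119.802,98.661) → (164.940,123.302) → (188.977,130.301)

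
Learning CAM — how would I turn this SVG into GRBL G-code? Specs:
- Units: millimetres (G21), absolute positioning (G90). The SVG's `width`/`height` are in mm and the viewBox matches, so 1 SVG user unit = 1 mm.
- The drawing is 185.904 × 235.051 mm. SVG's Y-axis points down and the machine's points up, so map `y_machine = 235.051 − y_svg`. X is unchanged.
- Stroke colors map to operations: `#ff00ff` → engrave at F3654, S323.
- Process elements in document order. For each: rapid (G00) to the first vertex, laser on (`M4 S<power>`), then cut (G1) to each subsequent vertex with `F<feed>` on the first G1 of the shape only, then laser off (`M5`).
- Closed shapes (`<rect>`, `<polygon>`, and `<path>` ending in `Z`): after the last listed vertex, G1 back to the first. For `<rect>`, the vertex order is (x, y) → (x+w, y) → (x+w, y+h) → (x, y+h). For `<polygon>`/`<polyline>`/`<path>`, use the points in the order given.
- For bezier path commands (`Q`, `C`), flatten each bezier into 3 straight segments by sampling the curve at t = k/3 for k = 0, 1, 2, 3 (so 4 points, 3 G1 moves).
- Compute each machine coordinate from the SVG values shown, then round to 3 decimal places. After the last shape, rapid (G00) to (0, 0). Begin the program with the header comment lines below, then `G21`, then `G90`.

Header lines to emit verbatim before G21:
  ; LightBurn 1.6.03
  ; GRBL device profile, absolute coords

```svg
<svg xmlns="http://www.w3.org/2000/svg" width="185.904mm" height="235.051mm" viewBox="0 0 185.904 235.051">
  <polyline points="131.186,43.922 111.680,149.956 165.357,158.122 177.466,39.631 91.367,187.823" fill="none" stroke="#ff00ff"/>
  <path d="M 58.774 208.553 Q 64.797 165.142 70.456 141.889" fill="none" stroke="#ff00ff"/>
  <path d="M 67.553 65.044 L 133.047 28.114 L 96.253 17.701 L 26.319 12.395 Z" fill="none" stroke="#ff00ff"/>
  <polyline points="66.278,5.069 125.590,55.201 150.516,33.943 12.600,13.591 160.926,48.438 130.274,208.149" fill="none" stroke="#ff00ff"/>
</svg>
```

; LightBurn 1.6.03
; GRBL device profile, absolute coords
G21
G90
G00 X131.186 Y191.129
M4 S323
G1 X111.680 Y85.095 F3654
G1 X165.357 Y76.929
G1 X177.466 Y195.420
G1 X91.367 Y47.228
M5
G00 X58.774 Y26.498
M4 S323
G1 X62.749 Y53.199 F3654
G1 X66.643 Y75.420
G1 X70.456 Y93.162
M5
G00 X67.553 Y170.007
M4 S323
G1 X133.047 Y206.937 F3654
G1 X96.253 Y217.350
G1 X26.319 Y222.656
G1 X67.553 Y170.007
M5
G00 X66.278 Y229.982
M4 S323
G1 X125.590 Y179.850 F3654
G1 X150.516 Y201.108
G1 X12.600 Y221.460
G1 X160.926 Y186.613
G1 X130.274 Y26.902
M5
G00 X0.000 Y0.000

Since the viewBox matches the mm dimensions, user units are millimetres directly. The only transform is the Y-flip y_m = 235.051 − y_svg.

Shape 1 is a open polyline drawn with `<polyline>`. Its stroke #ff00ff means engrave at S323, F3654. After flipping Y the toolpath is (131.186,191.129) → (111.680,85.095) → (165.357,76.929) → (177.466,195.420) → (91.367,47.228).

Shape 2 is a quadratic bezier drawn with `<path>`. Its stroke #ff00ff means engrave at S323, F3654. After flipping Y the toolpath is (58.774,26.498) → (62.749,53.199) → (66.643,75.420) → (70.456,93.162).

Shape 3 is a closed polygon drawn with `<path>`. Its stroke #ff00ff means engrave at S323, F3654. After flipping Y the toolpath is (67.553,170.007) → (133.047,206.937) → (96.253,217.350) → (26.319,222.656) → (67.553,170.007), returning to the start.

Shape 4 is a open polyline drawn with `<polyline>`. Its stroke #ff00ff means engrave at S323, F3654. After flipping Y the toolpath is (66.278,229.982) → (125.590,179.850) → (150.516,201.108) → (12.600,221.460) → (160.926,186.613) → (130.274,26.902).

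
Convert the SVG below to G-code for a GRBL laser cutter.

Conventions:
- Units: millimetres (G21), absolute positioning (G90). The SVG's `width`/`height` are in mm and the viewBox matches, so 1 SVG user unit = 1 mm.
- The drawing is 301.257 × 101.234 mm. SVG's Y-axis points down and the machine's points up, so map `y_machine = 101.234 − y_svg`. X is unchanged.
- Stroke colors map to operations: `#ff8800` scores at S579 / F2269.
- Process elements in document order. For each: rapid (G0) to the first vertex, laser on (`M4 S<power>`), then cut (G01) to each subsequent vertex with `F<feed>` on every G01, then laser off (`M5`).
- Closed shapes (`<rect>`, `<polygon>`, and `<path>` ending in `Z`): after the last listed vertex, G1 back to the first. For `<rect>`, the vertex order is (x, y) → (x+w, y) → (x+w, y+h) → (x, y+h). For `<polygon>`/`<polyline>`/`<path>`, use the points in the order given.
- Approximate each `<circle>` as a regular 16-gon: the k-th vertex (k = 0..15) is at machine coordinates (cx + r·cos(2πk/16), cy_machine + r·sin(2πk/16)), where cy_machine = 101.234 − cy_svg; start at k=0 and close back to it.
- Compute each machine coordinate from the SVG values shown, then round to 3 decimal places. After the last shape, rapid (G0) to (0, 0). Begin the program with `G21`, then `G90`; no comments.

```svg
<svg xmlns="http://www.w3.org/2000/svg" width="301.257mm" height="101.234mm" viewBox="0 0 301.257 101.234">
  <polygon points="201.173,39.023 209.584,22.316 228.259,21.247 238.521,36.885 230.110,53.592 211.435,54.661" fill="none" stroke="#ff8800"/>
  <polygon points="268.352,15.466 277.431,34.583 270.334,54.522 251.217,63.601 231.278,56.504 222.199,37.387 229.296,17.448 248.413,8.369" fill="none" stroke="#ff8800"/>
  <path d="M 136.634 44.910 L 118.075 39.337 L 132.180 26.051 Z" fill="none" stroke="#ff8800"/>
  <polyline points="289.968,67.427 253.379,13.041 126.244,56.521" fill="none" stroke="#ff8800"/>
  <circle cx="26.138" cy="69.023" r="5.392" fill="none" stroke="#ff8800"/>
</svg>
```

1 u = 1 mm; y_m = 101.234 − y.

[1] `<polygon>` regular polygon, #ff8800→score S579 F2269: (201.173,62.211) → (209.584,78.918) → (228.259,79.987) → (238.521,64.349) → (230.110,47.642) → (211.435,46.573) → (201.173,62.211) (closed)

[2] `<polygon>` regular polygon, #ff8800→score S579 F2269: (268.352,85.768) → (277.431,66.651) → (270.334,46.712) → (251.217,37.633) → (231.278,44.730) → (222.199,63.847) → (229.296,83.786) → (248.413,92.865) → (268.352,85.768) (closed)

[3] `<path>` regular polygon, #ff8800→score S579 F2269: (136.634,56.324) → (118.075,61.897) → (132.180,75.183) → (136.634,56.324) (closed)

[4] `<polyline>` open polyline, #ff8800→score S579 F2269: (289.968,33.807) → (253.379,88.193) → (126.244,44.713)

[5] `<circle>` circle, #ff8800→score S579 F2269: (31.530,32.211) → (31.120,34.274) → (29.951,36.024) → (28.201,37.193) → (26.138,37.603) → (24.075,37.193) → (22.325,36.024) → (21.156,34.274) → (20.746,32.211) → (21.156,30.148) → (22.325,28.398) → (24.075,27.229) → (26.138,26.819) → (28.201,27.229) → (29.951,28.398) → (31.120,30.148) → (31.530,32.211) (closed)

G21
G90
G0 X201.173 Y62.211
M4 S579
G01 X209.584 Y78.918 F2269
G01 X228.259 Y79.987 F2269
G01 X238.521 Y64.349 F2269
G01 X230.110 Y47.642 F2269
G01 X211.435 Y46.573 F2269
G01 X201.173 Y62.211 F2269
M5
G0 X268.352 Y85.768
M4 S579
G01 X277.431 Y66.651 F2269
G01 X270.334 Y46.712 F2269
G01 X251.217 Y37.633 F2269
G01 X231.278 Y44.730 F2269
G01 X222.199 Y63.847 F2269
G01 X229.296 Y83.786 F2269
G01 X248.413 Y92.865 F2269
G01 X268.352 Y85.768 F2269
M5
G0 X136.634 Y56.324
M4 S579
G01 X118.075 Y61.897 F2269
G01 X132.180 Y75.183 F2269
G01 X136.634 Y56.324 F2269
M5
G0 X289.968 Y33.807
M4 S579
G01 X253.379 Y88.193 F2269
G01 X126.244 Y44.713 F2269
M5
G0 X31.530 Y32.211
M4 S579
G01 X31.120 Y34.274 F2269
G01 X29.951 Y36.024 F2269
G01 X28.201 Y37.193 F2269
G01 X26.138 Y37.603 F2269
G01 X24.075 Y37.193 F2269
G01 X22.325 Y36.024 F2269
G01 X21.156 Y34.274 F2269
G01 X20.746 Y32.211 F2269
G01 X21.156 Y30.148 F2269
G01 X22.325 Y28.398 F2269
G01 X24.075 Y27.229 F2269
G01 X26.138 Y26.819 F2269
G01 X28.201 Y27.229 F2269
G01 X29.951 Y28.398 F2269
G01 X31.120 Y30.148 F2269
G01 X31.530 Y32.211 F2269
M5
G0 X0.000 Y0.000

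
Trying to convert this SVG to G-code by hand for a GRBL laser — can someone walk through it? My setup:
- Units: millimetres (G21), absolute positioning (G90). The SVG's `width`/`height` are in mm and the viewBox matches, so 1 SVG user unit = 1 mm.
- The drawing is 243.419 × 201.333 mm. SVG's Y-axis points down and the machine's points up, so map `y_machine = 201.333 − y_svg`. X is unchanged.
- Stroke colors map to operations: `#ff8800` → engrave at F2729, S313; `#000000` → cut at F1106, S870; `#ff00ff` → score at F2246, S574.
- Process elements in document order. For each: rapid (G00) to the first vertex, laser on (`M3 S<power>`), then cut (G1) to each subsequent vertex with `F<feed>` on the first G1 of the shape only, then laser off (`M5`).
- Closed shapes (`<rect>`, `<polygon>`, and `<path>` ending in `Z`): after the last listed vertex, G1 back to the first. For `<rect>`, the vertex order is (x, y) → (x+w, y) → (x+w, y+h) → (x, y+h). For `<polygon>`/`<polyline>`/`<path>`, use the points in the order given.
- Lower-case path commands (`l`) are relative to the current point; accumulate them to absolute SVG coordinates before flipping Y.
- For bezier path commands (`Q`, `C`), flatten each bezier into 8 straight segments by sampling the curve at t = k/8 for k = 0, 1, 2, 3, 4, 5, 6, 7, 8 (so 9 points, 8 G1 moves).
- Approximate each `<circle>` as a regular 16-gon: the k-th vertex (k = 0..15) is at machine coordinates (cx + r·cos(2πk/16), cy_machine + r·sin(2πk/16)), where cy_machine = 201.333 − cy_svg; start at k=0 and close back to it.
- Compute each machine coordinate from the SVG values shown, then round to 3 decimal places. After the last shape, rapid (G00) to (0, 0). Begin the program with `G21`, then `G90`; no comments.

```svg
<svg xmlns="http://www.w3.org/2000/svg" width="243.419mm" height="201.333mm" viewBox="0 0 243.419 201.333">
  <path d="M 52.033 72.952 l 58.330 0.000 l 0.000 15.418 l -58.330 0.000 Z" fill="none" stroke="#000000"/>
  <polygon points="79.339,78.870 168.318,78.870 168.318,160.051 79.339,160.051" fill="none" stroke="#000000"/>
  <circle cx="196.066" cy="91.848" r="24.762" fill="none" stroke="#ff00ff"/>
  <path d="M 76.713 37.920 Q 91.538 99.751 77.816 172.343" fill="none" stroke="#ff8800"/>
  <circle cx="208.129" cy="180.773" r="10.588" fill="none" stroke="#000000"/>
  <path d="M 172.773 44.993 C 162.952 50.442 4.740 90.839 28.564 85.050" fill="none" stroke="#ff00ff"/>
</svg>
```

viewBox `0 0 243.419 201.333` with mm width/height → 1 unit = 1 mm. Flip: y_m = 201.333 − y_svg.

**Shape 1** — `<path>` rectangle, stroke `#000000` → cut (S870, F1106). Machine vertices: (52.033,128.381) → (110.363,128.381) → (110.363,112.963) → (52.033,112.963) → (52.033,128.381). Closed: final G1 returns to the first vertex.

**Shape 2** — `<polygon>` rectangle, stroke `#000000` → cut (S870, F1106). Machine vertices: (79.339,122.463) → (168.318,122.463) → (168.318,41.282) → (79.339,41.282) → (79.339,122.463). Closed: final G1 returns to the first vertex.

**Shape 3** — `<circle>` circle, stroke `#ff00ff` → score (S574, F2246). Machine vertices: (220.828,109.485) → (218.943,118.961) → (213.575,126.994) → (205.542,132.362) → (196.066,134.247) → (186.590,132.362) → (178.557,126.994) → (173.189,118.961) → (171.304,109.485) → (173.189,100.009) → (178.557,91.976) → (186.590,86.608) → (196.066,84.723) → (205.542,86.608) → (213.575,91.976) → (218.943,100.009) → (220.828,109.485). Closed: final G1 returns to the first vertex.

**Shape 4** — `<path>` quadratic bezier, stroke `#ff8800` → engrave (S313, F2729). Control points (SVG): P0=(76.713,37.920), P1=(91.538,99.751), P2=(77.816,172.343); sampled at t=k/8. Machine vertices: (76.713,163.413) → (79.973,147.787) → (82.341,131.825) → (83.817,115.526) → (84.401,98.892) → (84.093,81.921) → (82.893,64.613) → (80.800,46.970) → (77.816,28.990). Open path.

**Shape 5** — `<circle>` circle, stroke `#000000` → cut (S870, F1106). Machine vertices: (218.717,20.560) → (217.911,24.612) → (215.616,28.047) → (212.181,30.342) → (208.129,31.148) → (204.077,30.342) → (200.642,28.047) → (198.347,24.612) → (197.541,20.560) → (198.347,16.508) → (200.642,13.073) → (204.077,10.778) → (208.129,9.972) → (212.181,10.778) → (215.616,13.073) → (217.911,16.508) → (218.717,20.560). Closed: final G1 returns to the first vertex.

**Shape 6** — `<path>` cubic bezier, stroke `#ff00ff` → score (S574, F2246). Control points (SVG): P0=(172.773,44.993), P1=(162.952,50.442), P2=(4.740,90.839), P3=(28.564,85.050); sampled at t=k/8. Machine vertices: (172.773,156.340) → (162.780,152.817) → (142.747,146.968) → (116.547,139.745) → (88.052,132.097) → (61.134,124.977) → (39.665,119.333) → (27.518,116.119) → (28.564,116.283). Open path.

G21
G90
G00 X52.033 Y128.381
M3 S870
G1 X110.363 Y128.381 F1106
G1 X110.363 Y112.963
G1 X52.033 Y112.963
G1 X52.033 Y128.381
M5
G00 X79.339 Y122.463
M3 S870
G1 X168.318 Y122.463 F1106
G1 X168.318 Y41.282
G1 X79.339 Y41.282
G1 X79.339 Y122.463
M5
G00 X220.828 Y109.485
M3 S574
G1 X218.943 Y118.961 F2246
G1 X213.575 Y126.994
G1 X205.542 Y132.362
G1 X196.066 Y134.247
G1 X186.590 Y132.362
G1 X178.557 Y126.994
G1 X173.189 Y118.961
G1 X171.304 Y109.485
G1 X173.189 Y100.009
G1 X178.557 Y91.976
G1 X186.590 Y86.608
G1 X196.066 Y84.723
G1 X205.542 Y86.608
G1 X213.575 Y91.976
G1 X218.943 Y100.009
G1 X220.828 Y109.485
M5
G00 X76.713 Y163.413
M3 S313
G1 X79.973 Y147.787 F2729
G1 X82.341 Y131.825
G1 X83.817 Y115.526
G1 X84.401 Y98.892
G1 X84.093 Y81.921
G1 X82.893 Y64.613
G1 X80.800 Y46.970
G1 X77.816 Y28.990
M5
G00 X218.717 Y20.560
M3 S870
G1 X217.911 Y24.612 F1106
G1 X215.616 Y28.047
G1 X212.181 Y30.342
G1 X208.129 Y31.148
G1 X204.077 Y30.342
G1 X200.642 Y28.047
G1 X198.347 Y24.612
G1 X197.541 Y20.560
G1 X198.347 Y16.508
G1 X200.642 Y13.073
G1 X204.077 Y10.778
G1 X208.129 Y9.972
G1 X212.181 Y10.778
G1 X215.616 Y13.073
G1 X217.911 Y16.508
G1 X218.717 Y20.560
M5
G00 X172.773 Y156.340
M3 S574
G1 X162.780 Y152.817 F2246
G1 X142.747 Y146.968
G1 X116.547 Y139.745
G1 X88.052 Y132.097
G1 X61.134 Y124.977
G1 X39.665 Y119.333
G1 X27.518 Y116.119
G1 X28.564 Y116.283
M5
G00 X0.000 Y0.000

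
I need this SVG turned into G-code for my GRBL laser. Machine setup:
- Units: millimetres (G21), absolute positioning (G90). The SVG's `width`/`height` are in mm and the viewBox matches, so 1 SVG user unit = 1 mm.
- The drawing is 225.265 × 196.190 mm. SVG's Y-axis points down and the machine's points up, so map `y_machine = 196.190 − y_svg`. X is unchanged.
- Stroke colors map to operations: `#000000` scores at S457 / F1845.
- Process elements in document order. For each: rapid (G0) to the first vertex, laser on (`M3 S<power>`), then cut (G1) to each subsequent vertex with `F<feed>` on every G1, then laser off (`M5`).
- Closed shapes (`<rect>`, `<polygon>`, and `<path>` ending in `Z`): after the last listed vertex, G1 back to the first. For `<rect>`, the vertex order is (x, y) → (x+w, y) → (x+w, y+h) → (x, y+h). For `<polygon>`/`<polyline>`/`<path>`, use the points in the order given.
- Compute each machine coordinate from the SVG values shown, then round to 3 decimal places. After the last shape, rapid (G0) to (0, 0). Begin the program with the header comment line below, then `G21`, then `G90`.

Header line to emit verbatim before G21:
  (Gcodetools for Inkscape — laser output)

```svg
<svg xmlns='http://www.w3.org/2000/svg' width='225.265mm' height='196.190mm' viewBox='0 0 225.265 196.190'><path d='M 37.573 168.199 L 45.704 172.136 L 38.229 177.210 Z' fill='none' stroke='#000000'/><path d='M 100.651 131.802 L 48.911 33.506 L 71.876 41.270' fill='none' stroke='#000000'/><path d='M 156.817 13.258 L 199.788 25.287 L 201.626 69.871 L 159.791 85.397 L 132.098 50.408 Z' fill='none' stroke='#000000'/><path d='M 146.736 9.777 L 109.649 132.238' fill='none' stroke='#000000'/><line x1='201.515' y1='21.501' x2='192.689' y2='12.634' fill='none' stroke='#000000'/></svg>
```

1 u = 1 mm; y_m = 196.190 − y.

[1] `<path>` regular polygon, #000000→score S457 F1845: (37.573,27.991) → (45.704,24.054) → (38.229,18.980) → (37.573,27.991) (closed)

[2] `<path>` open polyline, #000000→score S457 F1845: (100.651,64.388) → (48.911,162.684) → (71.876,154.920)

[3] `<path>` regular polygon, #000000→score S457 F1845: (156.817,182.932) → (199.788,170.903) → (201.626,126.319) → (159.791,110.793) → (132.098,145.782) → (156.817,182.932) (closed)

[4] `<path>` line segment, #000000→score S457 F1845: (146.736,186.413) → (109.649,63.952)

[5] `<line>` line segment, #000000→score S457 F1845: (201.515,174.689) → (192.689,183.556)

(Gcodetools for Inkscape — laser output)
G21
G90
G0 X37.573 Y27.991
M3 S457
G1 X45.704 Y24.054 F1845
G1 X38.229 Y18.980 F1845
G1 X37.573 Y27.991 F1845
M5
G0 X100.651 Y64.388
M3 S457
G1 X48.911 Y162.684 F1845
G1 X71.876 Y154.920 F1845
M5
G0 X156.817 Y182.932
M3 S457
G1 X199.788 Y170.903 F1845
G1 X201.626 Y126.319 F1845
G1 X159.791 Y110.793 F1845
G1 X132.098 Y145.782 F1845
G1 X156.817 Y182.932 F1845
M5
G0 X146.736 Y186.413
M3 S457
G1 X109.649 Y63.952 F1845
M5
G0 X201.515 Y174.689
M3 S457
G1 X192.689 Y183.556 F1845
M5
G0 X0.000 Y0.000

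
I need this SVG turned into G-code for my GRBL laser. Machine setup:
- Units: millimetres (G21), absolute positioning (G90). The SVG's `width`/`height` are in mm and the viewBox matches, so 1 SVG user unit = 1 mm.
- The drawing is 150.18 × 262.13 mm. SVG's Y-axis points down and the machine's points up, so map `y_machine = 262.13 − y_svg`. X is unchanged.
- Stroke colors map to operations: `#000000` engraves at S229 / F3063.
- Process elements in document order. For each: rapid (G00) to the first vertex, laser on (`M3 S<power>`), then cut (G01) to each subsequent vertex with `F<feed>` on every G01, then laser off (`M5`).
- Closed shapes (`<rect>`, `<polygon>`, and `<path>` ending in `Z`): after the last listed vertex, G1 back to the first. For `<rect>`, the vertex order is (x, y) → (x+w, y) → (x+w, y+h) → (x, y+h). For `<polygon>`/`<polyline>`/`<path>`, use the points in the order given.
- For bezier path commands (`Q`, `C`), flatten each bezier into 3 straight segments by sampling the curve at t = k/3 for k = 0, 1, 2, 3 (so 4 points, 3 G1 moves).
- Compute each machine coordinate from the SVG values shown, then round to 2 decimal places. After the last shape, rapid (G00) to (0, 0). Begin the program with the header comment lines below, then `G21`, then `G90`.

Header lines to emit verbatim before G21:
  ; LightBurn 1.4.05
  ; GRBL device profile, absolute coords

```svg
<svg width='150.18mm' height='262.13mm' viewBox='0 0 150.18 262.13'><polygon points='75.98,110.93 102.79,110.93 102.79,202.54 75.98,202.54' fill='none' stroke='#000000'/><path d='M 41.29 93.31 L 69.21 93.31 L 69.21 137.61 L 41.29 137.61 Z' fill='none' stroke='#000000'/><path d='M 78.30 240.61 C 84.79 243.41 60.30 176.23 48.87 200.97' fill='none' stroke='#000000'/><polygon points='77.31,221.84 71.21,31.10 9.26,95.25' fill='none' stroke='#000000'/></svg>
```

; LightBurn 1.4.05
; GRBL device profile, absolute coords
G21
G90
G00 X75.98 Y151.20
M3 S229
G01 X102.79 Y151.20 F3063
G01 X102.79 Y59.59 F3063
G01 X75.98 Y59.59 F3063
G01 X75.98 Y151.20 F3063
M5
G00 X41.29 Y168.82
M3 S229
G01 X69.21 Y168.82 F3063
G01 X69.21 Y124.52 F3063
G01 X41.29 Y124.52 F3063
G01 X41.29 Y168.82 F3063
M5
G00 X78.30 Y21.52
M3 S229
G01 X76.09 Y36.05 F3063
G01 X63.02 Y61.26 F3063
G01 X48.87 Y61.16 F3063
M5
G00 X77.31 Y40.29
M3 S229
G01 X71.21 Y231.03 F3063
G01 X9.26 Y166.88 F3063
G01 X77.31 Y40.29 F3063
M5
G00 X0.00 Y0.00

viewBox `0 0 150.18 262.13` with mm width/height → 1 unit = 1 mm. Flip: y_m = 262.13 − y_svg.

**Shape 1** — `<polygon>` rectangle, stroke `#000000` → engrave (S229, F3063). Machine vertices: (75.98,151.20) → (102.79,151.20) → (102.79,59.59) → (75.98,59.59) → (75.98,151.20). Closed: final G1 returns to the first vertex.

**Shape 2** — `<path>` rectangle, stroke `#000000` → engrave (S229, F3063). Machine vertices: (41.29,168.82) → (69.21,168.82) → (69.21,124.52) → (41.29,124.52) → (41.29,168.82). Closed: final G1 returns to the first vertex.

**Shape 3** — `<path>` cubic bezier, stroke `#000000` → engrave (S229, F3063). Control points (SVG): P0=(78.30,240.61), P1=(84.79,243.41), P2=(60.30,176.23), P3=(48.87,200.97); sampled at t=k/3. Machine vertices: (78.30,21.52) → (76.09,36.05) → (63.02,61.26) → (48.87,61.16). Open path.

**Shape 4** — `<polygon>` closed polygon, stroke `#000000` → engrave (S229, F3063). Machine vertices: (77.31,40.29) → (71.21,231.03) → (9.26,166.88) → (77.31,40.29). Closed: final G1 returns to the first vertex.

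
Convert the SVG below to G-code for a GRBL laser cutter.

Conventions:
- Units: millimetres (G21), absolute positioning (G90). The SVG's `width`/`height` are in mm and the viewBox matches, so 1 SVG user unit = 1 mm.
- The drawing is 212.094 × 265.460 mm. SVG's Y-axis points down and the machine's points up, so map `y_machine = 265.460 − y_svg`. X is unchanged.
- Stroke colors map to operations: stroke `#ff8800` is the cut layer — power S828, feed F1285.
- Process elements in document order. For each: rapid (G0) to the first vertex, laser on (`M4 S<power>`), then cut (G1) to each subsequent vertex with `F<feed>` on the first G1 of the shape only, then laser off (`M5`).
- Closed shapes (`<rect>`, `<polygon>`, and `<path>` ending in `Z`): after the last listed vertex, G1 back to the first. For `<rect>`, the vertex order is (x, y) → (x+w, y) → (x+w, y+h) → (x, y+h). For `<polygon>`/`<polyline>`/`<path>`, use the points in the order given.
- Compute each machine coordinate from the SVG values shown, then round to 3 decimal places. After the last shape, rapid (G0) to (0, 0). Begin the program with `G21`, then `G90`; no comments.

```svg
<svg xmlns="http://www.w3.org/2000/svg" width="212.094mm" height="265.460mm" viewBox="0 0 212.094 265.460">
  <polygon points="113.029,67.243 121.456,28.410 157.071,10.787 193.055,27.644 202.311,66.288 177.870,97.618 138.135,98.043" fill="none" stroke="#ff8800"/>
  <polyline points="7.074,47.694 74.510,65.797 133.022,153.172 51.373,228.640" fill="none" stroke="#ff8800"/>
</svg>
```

G21
G90
G0 X113.029 Y198.217
M4 S828
G1 X121.456 Y237.050 F1285
G1 X157.071 Y254.673
G1 X193.055 Y237.816
G1 X202.311 Y199.172
G1 X177.870 Y167.842
G1 X138.135 Y167.417
G1 X113.029 Y198.217
M5
G0 X7.074 Y217.766
M4 S828
G1 X74.510 Y199.663 F1285
G1 X133.022 Y112.288
G1 X51.373 Y36.820
M5
G0 X0.000 Y0.000

Since the viewBox matches the mm dimensions, user units are millimetres directly. The only transform is the Y-flip y_m = 265.460 − y_svg.

Shape 1 is a regular polygon drawn with `<polygon>`. Its stroke #ff8800 means cut at S828, F1285. After flipping Y the toolpath is (113.029,198.217) → (121.456,237.050) → (157.071,254.673) → (193.055,237.816) → (202.311,199.172) → (177.870,167.842) → (138.135,167.417) → (113.029,198.217), returning to the start.

Shape 2 is a open polyline drawn with `<polyline>`. Its stroke #ff8800 means cut at S828, F1285. After flipping Y the toolpath is (7.074,217.766) → (74.510,199.663) → (133.022,112.288) → (51.373,36.820).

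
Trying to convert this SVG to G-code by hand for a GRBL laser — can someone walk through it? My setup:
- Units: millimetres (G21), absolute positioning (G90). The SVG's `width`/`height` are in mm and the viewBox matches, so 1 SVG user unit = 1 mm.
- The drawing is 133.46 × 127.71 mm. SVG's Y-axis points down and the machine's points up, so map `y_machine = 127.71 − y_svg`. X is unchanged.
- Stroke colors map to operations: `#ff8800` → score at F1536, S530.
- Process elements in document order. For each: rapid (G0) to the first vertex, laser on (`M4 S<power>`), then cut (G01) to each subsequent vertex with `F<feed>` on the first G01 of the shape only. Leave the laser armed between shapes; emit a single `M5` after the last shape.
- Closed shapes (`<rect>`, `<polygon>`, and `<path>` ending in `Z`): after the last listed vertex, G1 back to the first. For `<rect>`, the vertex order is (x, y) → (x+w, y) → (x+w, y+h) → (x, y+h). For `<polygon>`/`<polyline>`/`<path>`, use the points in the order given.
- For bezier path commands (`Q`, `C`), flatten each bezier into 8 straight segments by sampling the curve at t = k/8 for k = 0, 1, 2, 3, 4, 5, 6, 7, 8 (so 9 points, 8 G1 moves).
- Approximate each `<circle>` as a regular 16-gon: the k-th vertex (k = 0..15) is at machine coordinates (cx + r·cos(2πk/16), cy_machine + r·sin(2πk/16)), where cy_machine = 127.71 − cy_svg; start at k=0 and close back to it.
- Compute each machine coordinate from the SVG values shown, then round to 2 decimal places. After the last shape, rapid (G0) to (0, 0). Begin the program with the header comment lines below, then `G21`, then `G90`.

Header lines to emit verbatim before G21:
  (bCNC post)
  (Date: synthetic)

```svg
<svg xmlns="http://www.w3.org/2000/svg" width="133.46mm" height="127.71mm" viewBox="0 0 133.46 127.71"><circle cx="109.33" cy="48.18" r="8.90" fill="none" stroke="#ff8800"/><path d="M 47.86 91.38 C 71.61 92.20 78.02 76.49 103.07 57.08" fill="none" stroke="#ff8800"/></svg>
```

viewBox `0 0 133.46 127.71` with mm width/height → 1 unit = 1 mm. Flip: y_m = 127.71 − y_svg.

**Shape 1** — `<circle>` circle, stroke `#ff8800` → score (S530, F1536). Machine vertices: (118.23,79.53) → (117.55,82.94) → (115.62,85.82) → (112.74,87.75) → (109.33,88.43) → (105.92,87.75) → (103.04,85.82) → (101.11,82.94) → (100.43,79.53) → (101.11,76.12) → (103.04,73.24) → (105.92,71.31) → (109.33,70.63) → (112.74,71.31) → (115.62,73.24) → (117.55,76.12) → (118.23,79.53). Closed: final G1 returns to the first vertex.

**Shape 2** — `<path>` cubic bezier, stroke `#ff8800` → score (S530, F1536). Control points (SVG): P0=(47.86,91.38), P1=(71.61,92.20), P2=(78.02,76.49), P3=(103.07,57.08); sampled at t=k/8. Machine vertices: (47.86,36.33) → (56.02,36.77) → (62.98,38.61) → (69.16,41.70) → (74.98,45.89) → (80.86,51.03) → (87.22,56.97) → (94.48,63.55) → (103.07,70.63). Open path.

(bCNC post)
(Date: synthetic)
G21
G90
G0 X118.23 Y79.53
M4 S530
G01 X117.55 Y82.94 F1536
G01 X115.62 Y85.82
G01 X112.74 Y87.75
G01 X109.33 Y88.43
G01 X105.92 Y87.75
G01 X103.04 Y85.82
G01 X101.11 Y82.94
G01 X100.43 Y79.53
G01 X101.11 Y76.12
G01 X103.04 Y73.24
G01 X105.92 Y71.31
G01 X109.33 Y70.63
G01 X112.74 Y71.31
G01 X115.62 Y73.24
G01 X117.55 Y76.12
G01 X118.23 Y79.53
G0 X47.86 Y36.33
M4 S530
G01 X56.02 Y36.77 F1536
G01 X62.98 Y38.61
G01 X69.16 Y41.70
G01 X74.98 Y45.89
G01 X80.86 Y51.03
G01 X87.22 Y56.97
G01 X94.48 Y63.55
G01 X103.07 Y70.63
M5
G0 X0.00 Y0.00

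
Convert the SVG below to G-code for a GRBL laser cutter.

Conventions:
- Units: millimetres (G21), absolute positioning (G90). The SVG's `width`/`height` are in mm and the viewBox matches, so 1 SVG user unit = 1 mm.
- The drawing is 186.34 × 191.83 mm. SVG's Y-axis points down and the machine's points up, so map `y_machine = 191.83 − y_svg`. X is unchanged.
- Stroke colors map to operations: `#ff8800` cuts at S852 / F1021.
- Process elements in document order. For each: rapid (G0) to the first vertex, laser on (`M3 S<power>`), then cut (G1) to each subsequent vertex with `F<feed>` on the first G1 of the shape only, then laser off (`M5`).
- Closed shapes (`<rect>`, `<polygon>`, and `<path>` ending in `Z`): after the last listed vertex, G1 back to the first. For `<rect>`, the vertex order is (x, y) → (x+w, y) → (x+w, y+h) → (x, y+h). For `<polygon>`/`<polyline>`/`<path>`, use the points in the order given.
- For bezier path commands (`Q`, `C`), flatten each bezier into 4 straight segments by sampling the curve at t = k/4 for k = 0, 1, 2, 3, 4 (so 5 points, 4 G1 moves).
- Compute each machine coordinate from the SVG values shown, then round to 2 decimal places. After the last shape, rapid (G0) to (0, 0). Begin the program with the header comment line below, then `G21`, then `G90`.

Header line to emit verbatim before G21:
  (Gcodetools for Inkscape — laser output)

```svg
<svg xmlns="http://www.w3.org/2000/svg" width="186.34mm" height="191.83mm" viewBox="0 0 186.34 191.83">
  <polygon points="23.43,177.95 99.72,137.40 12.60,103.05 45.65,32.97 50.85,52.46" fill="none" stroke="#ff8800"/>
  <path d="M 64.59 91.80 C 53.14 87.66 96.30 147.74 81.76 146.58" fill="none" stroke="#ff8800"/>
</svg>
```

viewBox `0 0 186.34 191.83` with mm width/height → 1 unit = 1 mm. Flip: y_m = 191.83 − y_svg.

**Shape 1** — `<polygon>` closed polygon, stroke `#ff8800` → cut (S852, F1021). Machine vertices: (23.43,13.88) → (99.72,54.43) → (12.60,88.78) → (45.65,158.86) → (50.85,139.37) → (23.43,13.88). Closed: final G1 returns to the first vertex.

**Shape 2** — `<path>` cubic bezier, stroke `#ff8800` → cut (S852, F1021). Control points (SVG): P0=(64.59,91.80), P1=(53.14,87.66), P2=(96.30,147.74), P3=(81.76,146.58); sampled at t=k/4. Machine vertices: (64.59,100.03) → (64.49,93.05) → (74.33,73.76) → (83.60,53.90) → (81.76,45.25). Open path.

(Gcodetools for Inkscape — laser output)
G21
G90
G0 X23.43 Y13.88
M3 S852
G1 X99.72 Y54.43 F1021
G1 X12.60 Y88.78
G1 X45.65 Y158.86
G1 X50.85 Y139.37
G1 X23.43 Y13.88
M5
G0 X64.59 Y100.03
M3 S852
G1 X64.49 Y93.05 F1021
G1 X74.33 Y73.76
G1 X83.60 Y53.90
G1 X81.76 Y45.25
M5
G0 X0.00 Y0.00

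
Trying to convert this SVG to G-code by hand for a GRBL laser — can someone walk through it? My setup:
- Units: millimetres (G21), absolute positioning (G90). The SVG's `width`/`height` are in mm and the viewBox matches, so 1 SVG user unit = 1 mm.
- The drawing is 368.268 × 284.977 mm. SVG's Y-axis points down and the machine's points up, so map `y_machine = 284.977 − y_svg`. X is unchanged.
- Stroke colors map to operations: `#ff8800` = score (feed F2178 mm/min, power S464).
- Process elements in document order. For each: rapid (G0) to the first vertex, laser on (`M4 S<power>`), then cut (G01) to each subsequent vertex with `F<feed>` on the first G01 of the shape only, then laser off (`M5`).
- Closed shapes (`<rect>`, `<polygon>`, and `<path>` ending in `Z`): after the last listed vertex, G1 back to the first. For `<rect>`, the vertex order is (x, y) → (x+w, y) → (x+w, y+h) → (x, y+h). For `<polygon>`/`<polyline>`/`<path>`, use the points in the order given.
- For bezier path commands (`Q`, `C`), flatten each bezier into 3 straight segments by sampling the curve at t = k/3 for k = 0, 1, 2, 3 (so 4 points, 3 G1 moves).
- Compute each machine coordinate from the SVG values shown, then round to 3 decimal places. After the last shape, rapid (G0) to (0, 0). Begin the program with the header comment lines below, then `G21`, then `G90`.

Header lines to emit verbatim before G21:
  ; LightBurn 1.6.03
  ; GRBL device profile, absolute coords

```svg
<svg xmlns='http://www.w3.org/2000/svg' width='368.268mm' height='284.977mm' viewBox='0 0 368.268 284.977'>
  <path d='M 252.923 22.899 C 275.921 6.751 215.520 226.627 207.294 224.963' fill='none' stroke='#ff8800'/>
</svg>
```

; LightBurn 1.6.03
; GRBL device profile, absolute coords
G21
G90
G0 X252.923 Y262.078
M4 S464
G01 X253.143 Y216.498 F2178
G01 X227.890 Y115.250
G01 X207.294 Y60.014
M5
G0 X0.000 Y0.000

1 u = 1 mm; y_m = 284.977 − y.

[1] `<path>` cubic bezier, #ff8800→score S464 F2178: (252.923,262.078) → (253.143,216.498) → (227.890,115.250) → (207.294,60.014)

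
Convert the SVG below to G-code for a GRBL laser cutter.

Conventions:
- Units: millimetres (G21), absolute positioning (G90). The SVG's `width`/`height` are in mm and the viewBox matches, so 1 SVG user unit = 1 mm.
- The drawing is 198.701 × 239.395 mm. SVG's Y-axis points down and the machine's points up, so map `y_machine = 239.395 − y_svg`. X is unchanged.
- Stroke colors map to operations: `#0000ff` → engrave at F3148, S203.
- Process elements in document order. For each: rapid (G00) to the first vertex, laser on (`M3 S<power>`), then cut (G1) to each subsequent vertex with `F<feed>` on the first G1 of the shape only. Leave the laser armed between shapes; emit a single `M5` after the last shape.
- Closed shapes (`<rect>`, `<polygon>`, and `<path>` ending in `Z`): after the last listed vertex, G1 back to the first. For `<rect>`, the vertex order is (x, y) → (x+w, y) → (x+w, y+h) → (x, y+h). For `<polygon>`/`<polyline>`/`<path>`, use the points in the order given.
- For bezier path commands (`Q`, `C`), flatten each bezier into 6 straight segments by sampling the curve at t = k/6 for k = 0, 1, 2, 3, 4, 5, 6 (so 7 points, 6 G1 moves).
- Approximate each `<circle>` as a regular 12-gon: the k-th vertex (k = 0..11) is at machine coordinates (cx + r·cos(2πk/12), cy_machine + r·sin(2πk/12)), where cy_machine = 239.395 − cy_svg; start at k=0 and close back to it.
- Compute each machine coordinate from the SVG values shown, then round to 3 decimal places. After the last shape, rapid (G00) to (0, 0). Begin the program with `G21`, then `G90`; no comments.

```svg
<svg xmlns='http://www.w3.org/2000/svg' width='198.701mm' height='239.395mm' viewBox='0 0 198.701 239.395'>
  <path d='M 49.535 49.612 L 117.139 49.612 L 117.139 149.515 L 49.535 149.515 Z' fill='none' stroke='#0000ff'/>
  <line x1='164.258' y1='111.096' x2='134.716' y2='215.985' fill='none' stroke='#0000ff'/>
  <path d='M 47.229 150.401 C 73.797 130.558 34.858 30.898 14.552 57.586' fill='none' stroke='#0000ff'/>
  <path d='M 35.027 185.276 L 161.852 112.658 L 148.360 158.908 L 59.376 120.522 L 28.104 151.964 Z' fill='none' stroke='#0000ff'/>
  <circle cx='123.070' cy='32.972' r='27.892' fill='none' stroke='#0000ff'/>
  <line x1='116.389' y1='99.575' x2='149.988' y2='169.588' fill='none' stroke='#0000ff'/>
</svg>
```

G21
G90
G00 X49.535 Y189.783
M3 S203
G1 X117.139 Y189.783 F3148
G1 X117.139 Y89.880
G1 X49.535 Y89.880
G1 X49.535 Y189.783
G00 X164.258 Y128.299
M3 S203
G1 X134.716 Y23.410 F3148
G00 X47.229 Y88.994
M3 S203
G1 X55.444 Y104.612 F3148
G1 X55.078 Y127.807
G1 X48.468 Y152.851
G1 X37.953 Y174.017
G1 X25.868 Y185.578
G1 X14.552 Y181.809
G00 X35.027 Y54.119
M3 S203
G1 X161.852 Y126.737 F3148
G1 X148.360 Y80.487
G1 X59.376 Y118.873
G1 X28.104 Y87.431
G1 X35.027 Y54.119
G00 X150.962 Y206.423
M3 S203
G1 X147.225 Y220.369 F3148
G1 X137.016 Y230.578
G1 X123.070 Y234.315
G1 X109.124 Y230.578
G1 X98.915 Y220.369
G1 X95.178 Y206.423
G1 X98.915 Y192.477
G1 X109.124 Y182.268
G1 X123.070 Y178.531
G1 X137.016 Y182.268
G1 X147.225 Y192.477
G1 X150.962 Y206.423
G00 X116.389 Y139.820
M3 S203
G1 X149.988 Y69.807 F3148
M5
G00 X0.000 Y0.000

1 u = 1 mm; y_m = 239.395 − y.

[1] `<path>` rectangle, #0000ff→engrave S203 F3148: (49.535,189.783) → (117.139,189.783) → (117.139,89.880) → (49.535,89.880) → (49.535,189.783) (closed)

[2] `<line>` line segment, #0000ff→engrave S203 F3148: (164.258,128.299) → (134.716,23.410)

[3] `<path>` cubic bezier, #0000ff→engrave S203 F3148: (47.229,88.994) → (55.444,104.612) → (55.078,127.807) → (48.468,152.851) → (37.953,174.017) → (25.868,185.578) → (14.552,181.809)

[4] `<path>` closed polygon, #0000ff→engrave S203 F3148: (35.027,54.119) → (161.852,126.737) → (148.360,80.487) → (59.376,118.873) → (28.104,87.431) → (35.027,54.119) (closed)

[5] `<circle>` circle, #0000ff→engrave S203 F3148: (150.962,206.423) → (147.225,220.369) → (137.016,230.578) → (123.070,234.315) → (109.124,230.578) → (98.915,220.369) → (95.178,206.423) → (98.915,192.477) → (109.124,182.268) → (123.070,178.531) → (137.016,182.268) → (147.225,192.477) → (150.962,206.423) (closed)

[6] `<line>` line segment, #0000ff→engrave S203 F3148: (116.389,139.820) → (149.988,69.807)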